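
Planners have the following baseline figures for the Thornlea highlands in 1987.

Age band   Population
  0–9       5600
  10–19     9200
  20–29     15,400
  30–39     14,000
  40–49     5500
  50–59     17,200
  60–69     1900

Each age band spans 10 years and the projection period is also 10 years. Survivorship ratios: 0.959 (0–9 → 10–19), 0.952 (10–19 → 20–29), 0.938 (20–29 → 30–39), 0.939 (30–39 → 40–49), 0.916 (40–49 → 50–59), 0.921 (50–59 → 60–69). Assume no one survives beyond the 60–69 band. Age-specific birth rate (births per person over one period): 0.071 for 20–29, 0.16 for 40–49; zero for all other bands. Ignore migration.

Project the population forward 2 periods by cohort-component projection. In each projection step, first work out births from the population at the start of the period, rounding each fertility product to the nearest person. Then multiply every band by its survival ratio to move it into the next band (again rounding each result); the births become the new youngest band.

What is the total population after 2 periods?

Period 1.
Births: 15400 * 0.071 = 1093 ; 5500 * 0.16 = 880 — total 1973
10–19: 5600 * 0.959 = 5370
20–29: 9200 * 0.952 = 8758
30–39: 15400 * 0.938 = 14445
40–49: 14000 * 0.939 = 13146
50–59: 5500 * 0.916 = 5038
60–69: 17200 * 0.921 = 15841
Giving 1973 / 5370 / 8758 / 14445 / 13146 / 5038 / 15841.
Period 2.
Births: 8758 * 0.071 = 622 ; 13146 * 0.16 = 2103 — total 2725
10–19: 1973 * 0.959 = 1892
20–29: 5370 * 0.952 = 5112
30–39: 8758 * 0.938 = 8215
40–49: 14445 * 0.939 = 13564
50–59: 13146 * 0.916 = 12042
60–69: 5038 * 0.921 = 4640
Giving 2725 / 1892 / 5112 / 8215 / 13564 / 12042 / 4640.
Total after period 2: 2725 + 1892 + 5112 + 8215 + 13564 + 12042 + 4640 = 48190

48190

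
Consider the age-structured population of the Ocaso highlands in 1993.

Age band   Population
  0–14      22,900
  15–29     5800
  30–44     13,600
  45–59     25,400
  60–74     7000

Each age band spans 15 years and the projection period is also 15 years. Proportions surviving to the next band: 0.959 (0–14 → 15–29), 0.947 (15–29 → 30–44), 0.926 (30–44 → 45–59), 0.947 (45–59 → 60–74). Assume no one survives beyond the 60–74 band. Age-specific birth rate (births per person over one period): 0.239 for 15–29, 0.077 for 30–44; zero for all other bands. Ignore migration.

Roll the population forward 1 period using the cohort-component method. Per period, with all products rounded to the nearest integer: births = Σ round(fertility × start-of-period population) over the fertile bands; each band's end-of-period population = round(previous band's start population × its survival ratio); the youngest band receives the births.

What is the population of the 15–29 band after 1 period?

— Period 1 —
Births: 5800 × 0.239 = 1386  |  13600 × 0.077 = 1047 → 2433
15–29: 22900 × 0.959 = 21961
30–44: 5800 × 0.947 = 5493
45–59: 13600 × 0.926 = 12594
60–74: 25400 × 0.947 = 24054
Giving 2433 / 21961 / 5493 / 12594 / 24054.

21961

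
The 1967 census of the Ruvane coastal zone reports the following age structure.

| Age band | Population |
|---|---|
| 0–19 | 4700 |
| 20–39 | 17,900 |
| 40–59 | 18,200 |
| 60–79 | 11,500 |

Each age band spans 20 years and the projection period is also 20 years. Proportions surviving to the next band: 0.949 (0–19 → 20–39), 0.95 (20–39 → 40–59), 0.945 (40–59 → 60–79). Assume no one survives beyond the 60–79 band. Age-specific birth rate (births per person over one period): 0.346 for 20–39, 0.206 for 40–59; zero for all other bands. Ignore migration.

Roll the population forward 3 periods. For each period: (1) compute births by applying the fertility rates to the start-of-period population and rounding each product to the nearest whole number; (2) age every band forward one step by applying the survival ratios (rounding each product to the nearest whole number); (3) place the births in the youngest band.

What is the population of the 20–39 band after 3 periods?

Numbering the groups 1..4 from youngest to oldest:
— Period 1 —
Births: 17900 × 0.346 = 6193, 18200 × 0.206 = 3749 ⇒ total 9942
Group 2: 4700 × 0.949 = 4460
Group 3: 17900 × 0.95 = 17005
Group 4: 18200 × 0.945 = 17199
Population now: 0–19=9942, 20–39=4460, 40–59=17005, 60–79=17199
— Period 2 —
Births: 4460 × 0.346 = 1543, 17005 × 0.206 = 3503 ⇒ total 5046
Group 2: 9942 × 0.949 = 9435
Group 3: 4460 × 0.95 = 4237
Group 4: 17005 × 0.945 = 16070
Population now: 0–19=5046, 20–39=9435, 40–59=4237, 60–79=16070
— Period 3 —
Births: 9435 × 0.346 = 3265, 4237 × 0.206 = 873 ⇒ total 4138
Group 2: 5046 × 0.949 = 4789
Group 3: 9435 × 0.95 = 8963
Group 4: 4237 × 0.945 = 4004
Population now: 0–19=4138, 20–39=4789, 40–59=8963, 60–79=4004

4789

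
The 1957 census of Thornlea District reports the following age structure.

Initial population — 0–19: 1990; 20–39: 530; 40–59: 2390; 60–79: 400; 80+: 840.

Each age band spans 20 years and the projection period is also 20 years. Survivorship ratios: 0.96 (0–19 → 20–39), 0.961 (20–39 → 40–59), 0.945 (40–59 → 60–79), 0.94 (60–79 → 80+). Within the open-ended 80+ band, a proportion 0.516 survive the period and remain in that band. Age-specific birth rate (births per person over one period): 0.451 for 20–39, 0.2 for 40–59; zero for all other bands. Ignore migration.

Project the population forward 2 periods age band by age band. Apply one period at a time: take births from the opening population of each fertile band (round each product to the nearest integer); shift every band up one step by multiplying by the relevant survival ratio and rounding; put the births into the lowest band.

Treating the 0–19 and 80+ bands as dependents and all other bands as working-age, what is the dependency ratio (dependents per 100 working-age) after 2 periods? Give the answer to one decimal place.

116.6

Period 1.
Births: 530 × 0.451 = 239  |  2390 × 0.2 = 478 → total 717
20–39: 1990 × 0.96 = 1910
40–59: 530 × 0.961 = 509
60–79: 2390 × 0.945 = 2259
80+: 400 × 0.94 + 840 × 0.516 = 376 + 433 = 809
Giving 717 / 1910 / 509 / 2259 / 809.
Period 2.
Births: 1910 × 0.451 = 861  |  509 × 0.2 = 102 → total 963
20–39: 717 × 0.96 = 688
40–59: 1910 × 0.961 = 1836
60–79: 509 × 0.945 = 481
80+: 2259 × 0.94 + 809 × 0.516 = 2123 + 417 = 2540
Giving 963 / 688 / 1836 / 481 / 2540.
Dependents (band 0–19 + band 80+) = 963 + 2540 = 3503; working-age = 3005; ratio = 3503/3005 × 100 = 116.6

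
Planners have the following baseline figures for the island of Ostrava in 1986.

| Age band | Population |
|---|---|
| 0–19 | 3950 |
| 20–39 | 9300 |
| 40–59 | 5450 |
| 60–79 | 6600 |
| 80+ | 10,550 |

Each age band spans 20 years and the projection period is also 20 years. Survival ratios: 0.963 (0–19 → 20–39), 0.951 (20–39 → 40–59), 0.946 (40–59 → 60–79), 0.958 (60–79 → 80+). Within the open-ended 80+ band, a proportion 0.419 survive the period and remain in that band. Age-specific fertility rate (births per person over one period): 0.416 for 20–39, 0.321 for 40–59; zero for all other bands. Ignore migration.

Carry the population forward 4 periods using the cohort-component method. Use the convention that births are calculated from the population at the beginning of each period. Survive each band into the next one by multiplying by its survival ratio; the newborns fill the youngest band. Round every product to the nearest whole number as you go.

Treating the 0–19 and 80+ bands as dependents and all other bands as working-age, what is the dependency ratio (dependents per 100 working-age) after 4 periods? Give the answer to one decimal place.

96.0

Numbering the groups 1..5 from youngest to oldest:
— Period 1 —
Births: 9300 × 0.416 = 3869, 5450 × 0.321 = 1749 → 5618
Group 2: 3950 × 0.963 = 3804
Group 3: 9300 × 0.951 = 8844
Group 4: 5450 × 0.946 = 5156
Group 5: 6600 × 0.958 + 10550 × 0.419 = 6323 + 4420 = 10743
→ [5618, 3804, 8844, 5156, 10743]
— Period 2 —
Births: 3804 × 0.416 = 1582, 8844 × 0.321 = 2839 → 4421
Group 2: 5618 × 0.963 = 5410
Group 3: 3804 × 0.951 = 3618
Group 4: 8844 × 0.946 = 8366
Group 5: 5156 × 0.958 + 10743 × 0.419 = 4939 + 4501 = 9440
→ [4421, 5410, 3618, 8366, 9440]
— Period 3 —
Births: 5410 × 0.416 = 2251, 3618 × 0.321 = 1161 → 3412
Group 2: 4421 × 0.963 = 4257
Group 3: 5410 × 0.951 = 5145
Group 4: 3618 × 0.946 = 3423
Group 5: 8366 × 0.958 + 9440 × 0.419 = 8015 + 3955 = 11970
→ [3412, 4257, 5145, 3423, 11970]
— Period 4 —
Births: 4257 × 0.416 = 1771, 5145 × 0.321 = 1652 → 3423
Group 2: 3412 × 0.963 = 3286
Group 3: 4257 × 0.951 = 4048
Group 4: 5145 × 0.946 = 4867
Group 5: 3423 × 0.958 + 11970 × 0.419 = 3279 + 5015 = 8294
→ [3423, 3286, 4048, 4867, 8294]
Dependents (band 0–19 + band 80+) = 3423 + 8294 = 11717; working-age = 12201; ratio = 11717/12201 × 100 = 96.0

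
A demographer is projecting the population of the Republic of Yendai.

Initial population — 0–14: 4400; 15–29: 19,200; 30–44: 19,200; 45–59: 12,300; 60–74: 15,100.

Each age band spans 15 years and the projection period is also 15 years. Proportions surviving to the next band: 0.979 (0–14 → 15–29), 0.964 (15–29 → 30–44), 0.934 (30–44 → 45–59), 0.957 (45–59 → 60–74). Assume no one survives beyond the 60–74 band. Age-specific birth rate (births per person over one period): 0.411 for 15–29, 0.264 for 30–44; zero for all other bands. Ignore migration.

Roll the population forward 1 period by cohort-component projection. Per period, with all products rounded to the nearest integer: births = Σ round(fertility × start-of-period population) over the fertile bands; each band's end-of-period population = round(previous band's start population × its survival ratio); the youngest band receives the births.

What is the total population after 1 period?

Numbering the groups 1..5 from youngest to oldest:
— Period 1 —
Births: 19200 × 0.411 = 7891  |  19200 × 0.264 = 5069 ⇒ total 12960
Group 2: 4400 × 0.979 = 4308
Group 3: 19200 × 0.964 = 18509
Group 4: 19200 × 0.934 = 17933
Group 5: 12300 × 0.957 = 11771
Giving 12960 / 4308 / 18509 / 17933 / 11771.
Total after period 1: 12960 + 4308 + 18509 + 17933 + 11771 = 65481

65481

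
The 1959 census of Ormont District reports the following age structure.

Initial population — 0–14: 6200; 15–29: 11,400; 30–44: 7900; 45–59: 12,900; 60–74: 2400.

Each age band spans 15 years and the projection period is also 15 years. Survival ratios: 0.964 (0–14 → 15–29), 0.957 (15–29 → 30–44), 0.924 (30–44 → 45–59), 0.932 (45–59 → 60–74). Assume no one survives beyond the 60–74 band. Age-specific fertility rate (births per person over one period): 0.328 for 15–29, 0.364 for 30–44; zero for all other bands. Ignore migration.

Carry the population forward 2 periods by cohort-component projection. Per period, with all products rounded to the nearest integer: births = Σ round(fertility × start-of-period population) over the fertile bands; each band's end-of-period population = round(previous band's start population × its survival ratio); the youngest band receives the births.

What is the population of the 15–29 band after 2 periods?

6377

Period 1:
Births: 11400 × 0.328 = 3739  |  7900 × 0.364 = 2876 ⇒ total 6615
15–29: 6200 × 0.964 = 5977
30–44: 11400 × 0.957 = 10910
45–59: 7900 × 0.924 = 7300
60–74: 12900 × 0.932 = 12023
Population now: 0–14=6615, 15–29=5977, 30–44=10910, 45–59=7300, 60–74=12023
Period 2:
Births: 5977 × 0.328 = 1960  |  10910 × 0.364 = 3971 ⇒ total 5931
15–29: 6615 × 0.964 = 6377
30–44: 5977 × 0.957 = 5720
45–59: 10910 × 0.924 = 10081
60–74: 7300 × 0.932 = 6804
Population now: 0–14=5931, 15–29=6377, 30–44=5720, 45–59=10081, 60–74=6804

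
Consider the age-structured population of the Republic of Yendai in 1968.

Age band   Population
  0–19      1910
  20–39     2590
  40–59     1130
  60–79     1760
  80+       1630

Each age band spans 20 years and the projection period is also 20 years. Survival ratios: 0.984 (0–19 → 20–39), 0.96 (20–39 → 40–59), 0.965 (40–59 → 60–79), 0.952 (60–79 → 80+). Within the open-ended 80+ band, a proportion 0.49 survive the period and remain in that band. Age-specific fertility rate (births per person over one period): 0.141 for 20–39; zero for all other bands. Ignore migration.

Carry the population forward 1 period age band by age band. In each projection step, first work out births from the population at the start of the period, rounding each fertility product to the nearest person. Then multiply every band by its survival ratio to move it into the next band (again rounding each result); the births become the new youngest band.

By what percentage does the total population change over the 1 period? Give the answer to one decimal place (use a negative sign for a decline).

Let band 1 be 0–19 through band 5 = 80+.
Period 1:
Births: 2590 * 0.141 = 365
Band 2: 1910 * 0.984 = 1879
Band 3: 2590 * 0.96 = 2486
Band 4: 1130 * 0.965 = 1090
Band 5: 1760 * 0.952 + 1630 * 0.49 = 1676 + 799 = 2475
Giving 365 / 1879 / 2486 / 1090 / 2475.
Total: 9020 → 8295; change = -725; percentage change = -8.0%

-8.0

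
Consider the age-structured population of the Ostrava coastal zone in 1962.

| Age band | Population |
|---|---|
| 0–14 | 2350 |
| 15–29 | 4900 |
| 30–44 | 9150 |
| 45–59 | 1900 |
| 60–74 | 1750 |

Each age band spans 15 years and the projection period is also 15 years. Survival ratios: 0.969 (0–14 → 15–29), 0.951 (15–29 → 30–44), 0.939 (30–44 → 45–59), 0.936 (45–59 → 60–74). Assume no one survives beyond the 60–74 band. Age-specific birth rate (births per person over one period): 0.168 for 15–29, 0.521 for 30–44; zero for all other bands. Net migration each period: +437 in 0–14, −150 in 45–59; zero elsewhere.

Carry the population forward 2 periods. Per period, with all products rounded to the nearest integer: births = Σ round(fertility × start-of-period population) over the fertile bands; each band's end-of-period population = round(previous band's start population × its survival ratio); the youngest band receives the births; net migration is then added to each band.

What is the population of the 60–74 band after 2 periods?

7902

Period 1:
Births: 4900 × 0.168 = 823 ; 9150 × 0.521 = 4767 → 5590
15–29: 2350 × 0.969 = 2277
30–44: 4900 × 0.951 = 4660
45–59: 9150 × 0.939 = 8592
60–74: 1900 × 0.936 = 1778
Net migration: 0–14 + 437 → 6027; 45–59 − 150 → 8442
→ [6027, 2277, 4660, 8442, 1778]
Period 2:
Births: 2277 × 0.168 = 383 ; 4660 × 0.521 = 2428 → 2811
15–29: 6027 × 0.969 = 5840
30–44: 2277 × 0.951 = 2165
45–59: 4660 × 0.939 = 4376
60–74: 8442 × 0.936 = 7902
Net migration: 0–14 + 437 → 3248; 45–59 − 150 → 4226
→ [3248, 5840, 2165, 4226, 7902]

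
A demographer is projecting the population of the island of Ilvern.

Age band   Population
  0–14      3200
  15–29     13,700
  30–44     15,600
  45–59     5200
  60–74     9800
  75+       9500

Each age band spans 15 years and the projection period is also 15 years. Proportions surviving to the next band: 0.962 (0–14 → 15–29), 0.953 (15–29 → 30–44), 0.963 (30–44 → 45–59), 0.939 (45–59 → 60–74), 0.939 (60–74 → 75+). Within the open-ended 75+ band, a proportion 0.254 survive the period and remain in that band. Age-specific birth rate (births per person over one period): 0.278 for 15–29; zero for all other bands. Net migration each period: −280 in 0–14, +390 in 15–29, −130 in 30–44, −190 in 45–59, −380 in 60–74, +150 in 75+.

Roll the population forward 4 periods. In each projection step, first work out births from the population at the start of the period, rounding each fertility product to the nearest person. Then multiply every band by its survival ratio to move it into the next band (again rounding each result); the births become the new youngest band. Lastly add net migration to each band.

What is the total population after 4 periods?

[period 1]
Births: 13700 * 0.278 = 3809
15–29: 3200 * 0.962 = 3078
30–44: 13700 * 0.953 = 13056
45–59: 15600 * 0.963 = 15023
60–74: 5200 * 0.939 = 4883
75+: 9800 * 0.939 + 9500 * 0.254 = 9202 + 2413 = 11615
Net migration: 0–14 − 280 → 3529; 15–29 + 390 → 3468; 30–44 − 130 → 12926; 45–59 − 190 → 14833; 60–74 − 380 → 4503; 75+ + 150 → 11765
End of period: [3529, 3468, 12926, 14833, 4503, 11765]
[period 2]
Births: 3468 * 0.278 = 964
15–29: 3529 * 0.962 = 3395
30–44: 3468 * 0.953 = 3305
45–59: 12926 * 0.963 = 12448
60–74: 14833 * 0.939 = 13928
75+: 4503 * 0.939 + 11765 * 0.254 = 4228 + 2988 = 7216
Net migration: 0–14 − 280 → 684; 15–29 + 390 → 3785; 30–44 − 130 → 3175; 45–59 − 190 → 12258; 60–74 − 380 → 13548; 75+ + 150 → 7366
End of period: [684, 3785, 3175, 12258, 13548, 7366]
[period 3]
Births: 3785 * 0.278 = 1052
15–29: 684 * 0.962 = 658
30–44: 3785 * 0.953 = 3607
45–59: 3175 * 0.963 = 3058
60–74: 12258 * 0.939 = 11510
75+: 13548 * 0.939 + 7366 * 0.254 = 12722 + 1871 = 14593
Net migration: 0–14 − 280 → 772; 15–29 + 390 → 1048; 30–44 − 130 → 3477; 45–59 − 190 → 2868; 60–74 − 380 → 11130; 75+ + 150 → 14743
End of period: [772, 1048, 3477, 2868, 11130, 14743]
[period 4]
Births: 1048 * 0.278 = 291
15–29: 772 * 0.962 = 743
30–44: 1048 * 0.953 = 999
45–59: 3477 * 0.963 = 3348
60–74: 2868 * 0.939 = 2693
75+: 11130 * 0.939 + 14743 * 0.254 = 10451 + 3745 = 14196
Net migration: 0–14 − 280 → 11; 15–29 + 390 → 1133; 30–44 − 130 → 869; 45–59 − 190 → 3158; 60–74 − 380 → 2313; 75+ + 150 → 14346
End of period: [11, 1133, 869, 3158, 2313, 14346]
Total after period 4: 11 + 1133 + 869 + 3158 + 2313 + 14346 = 21830

21830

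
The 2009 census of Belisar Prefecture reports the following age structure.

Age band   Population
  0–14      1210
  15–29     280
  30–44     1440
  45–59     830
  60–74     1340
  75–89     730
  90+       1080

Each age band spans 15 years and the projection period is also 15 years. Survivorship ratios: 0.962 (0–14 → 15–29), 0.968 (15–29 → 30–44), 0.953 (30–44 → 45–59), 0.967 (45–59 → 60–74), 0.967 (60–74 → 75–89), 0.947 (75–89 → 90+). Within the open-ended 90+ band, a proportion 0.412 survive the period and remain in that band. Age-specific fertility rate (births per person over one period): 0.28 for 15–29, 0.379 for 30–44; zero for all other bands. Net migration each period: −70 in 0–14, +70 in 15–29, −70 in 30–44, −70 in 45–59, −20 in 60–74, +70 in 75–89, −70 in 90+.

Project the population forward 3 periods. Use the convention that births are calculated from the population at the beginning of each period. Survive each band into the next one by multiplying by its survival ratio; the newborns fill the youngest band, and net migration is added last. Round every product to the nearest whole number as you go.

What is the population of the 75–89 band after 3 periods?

1268

Call the bands 1 to 7, youngest first.
[period 1]
Births: 280 × 0.28 = 78, 1440 × 0.379 = 546 — total 624
Band 2: 1210 × 0.962 = 1164
Band 3: 280 × 0.968 = 271
Band 4: 1440 × 0.953 = 1372
Band 5: 830 × 0.967 = 803
Band 6: 1340 × 0.967 = 1296
Band 7: 730 × 0.947 + 1080 × 0.412 = 691 + 445 = 1136
Net migration: Band 1 − 70 → 554; Band 2 + 70 → 1234; Band 3 − 70 → 201; Band 4 − 70 → 1302; Band 5 − 20 → 783; Band 6 + 70 → 1366; Band 7 − 70 → 1066
Giving 554 / 1234 / 201 / 1302 / 783 / 1366 / 1066.
[period 2]
Births: 1234 × 0.28 = 346, 201 × 0.379 = 76 — total 422
Band 2: 554 × 0.962 = 533
Band 3: 1234 × 0.968 = 1195
Band 4: 201 × 0.953 = 192
Band 5: 1302 × 0.967 = 1259
Band 6: 783 × 0.967 = 757
Band 7: 1366 × 0.947 + 1066 × 0.412 = 1294 + 439 = 1733
Net migration: Band 1 − 70 → 352; Band 2 + 70 → 603; Band 3 − 70 → 1125; Band 4 − 70 → 122; Band 5 − 20 → 1239; Band 6 + 70 → 827; Band 7 − 70 → 1663
Giving 352 / 603 / 1125 / 122 / 1239 / 827 / 1663.
[period 3]
Births: 603 × 0.28 = 169, 1125 × 0.379 = 426 — total 595
Band 2: 352 × 0.962 = 339
Band 3: 603 × 0.968 = 584
Band 4: 1125 × 0.953 = 1072
Band 5: 122 × 0.967 = 118
Band 6: 1239 × 0.967 = 1198
Band 7: 827 × 0.947 + 1663 × 0.412 = 783 + 685 = 1468
Net migration: Band 1 − 70 → 525; Band 2 + 70 → 409; Band 3 − 70 → 514; Band 4 − 70 → 1002; Band 5 − 20 → 98; Band 6 + 70 → 1268; Band 7 − 70 → 1398
Giving 525 / 409 / 514 / 1002 / 98 / 1268 / 1398.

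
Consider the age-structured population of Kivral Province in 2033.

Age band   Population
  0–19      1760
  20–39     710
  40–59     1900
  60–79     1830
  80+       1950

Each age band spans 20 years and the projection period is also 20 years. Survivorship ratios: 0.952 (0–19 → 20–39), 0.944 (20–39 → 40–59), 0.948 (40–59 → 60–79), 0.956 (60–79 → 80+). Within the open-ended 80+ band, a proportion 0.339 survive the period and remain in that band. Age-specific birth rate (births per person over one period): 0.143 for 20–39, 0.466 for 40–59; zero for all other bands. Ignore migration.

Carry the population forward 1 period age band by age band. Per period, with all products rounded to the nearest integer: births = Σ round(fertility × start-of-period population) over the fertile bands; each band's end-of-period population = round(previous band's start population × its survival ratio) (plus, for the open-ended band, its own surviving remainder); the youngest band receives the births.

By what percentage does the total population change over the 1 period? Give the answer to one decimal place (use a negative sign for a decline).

-7.4

(Bands numbered youngest = 1 to oldest = 5.)
— Period 1 —
Births: 710 × 0.143 = 102, 1900 × 0.466 = 885 → 987
Band 2: 1760 × 0.952 = 1676
Band 3: 710 × 0.944 = 670
Band 4: 1900 × 0.948 = 1801
Band 5: 1830 × 0.956 + 1950 × 0.339 = 1749 + 661 = 2410
Population now: 0–19=987, 20–39=1676, 40–59=670, 60–79=1801, 80+=2410
Total: 8150 → 7544; change = -606; percentage change = -7.4%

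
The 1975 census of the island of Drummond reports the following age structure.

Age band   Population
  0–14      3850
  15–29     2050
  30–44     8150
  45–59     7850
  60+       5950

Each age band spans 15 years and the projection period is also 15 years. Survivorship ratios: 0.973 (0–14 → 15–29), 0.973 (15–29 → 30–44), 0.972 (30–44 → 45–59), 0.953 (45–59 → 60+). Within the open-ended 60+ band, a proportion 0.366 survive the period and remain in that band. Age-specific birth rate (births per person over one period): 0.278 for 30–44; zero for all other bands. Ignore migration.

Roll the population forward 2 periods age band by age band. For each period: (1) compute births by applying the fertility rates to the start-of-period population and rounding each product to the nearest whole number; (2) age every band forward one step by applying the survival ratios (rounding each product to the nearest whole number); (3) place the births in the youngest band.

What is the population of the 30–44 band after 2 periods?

3645

Call the groups 1 to 5, youngest first.
After projecting period 1:
Births: 8150 * 0.278 = 2266
Group 2: 3850 * 0.973 = 3746
Group 3: 2050 * 0.973 = 1995
Group 4: 8150 * 0.972 = 7922
Group 5: 7850 * 0.953 + 5950 * 0.366 = 7481 + 2178 = 9659
Giving 2266 / 3746 / 1995 / 7922 / 9659.
After projecting period 2:
Births: 1995 * 0.278 = 555
Group 2: 2266 * 0.973 = 2205
Group 3: 3746 * 0.973 = 3645
Group 4: 1995 * 0.972 = 1939
Group 5: 7922 * 0.953 + 9659 * 0.366 = 7550 + 3535 = 11085
Giving 555 / 2205 / 3645 / 1939 / 11085.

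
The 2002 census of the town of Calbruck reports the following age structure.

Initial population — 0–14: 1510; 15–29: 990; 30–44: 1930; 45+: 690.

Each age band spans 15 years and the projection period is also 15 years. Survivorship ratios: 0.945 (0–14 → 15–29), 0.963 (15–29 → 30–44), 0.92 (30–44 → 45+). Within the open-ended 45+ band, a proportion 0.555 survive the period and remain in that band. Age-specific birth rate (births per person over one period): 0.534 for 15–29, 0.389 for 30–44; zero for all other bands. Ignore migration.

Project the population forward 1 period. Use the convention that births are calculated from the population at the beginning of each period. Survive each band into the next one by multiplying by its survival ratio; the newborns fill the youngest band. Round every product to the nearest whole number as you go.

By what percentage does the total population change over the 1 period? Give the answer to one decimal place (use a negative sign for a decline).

13.7

After projecting period 1:
Births: 990 * 0.534 = 529, 1930 * 0.389 = 751 → total 1280
15–29: 1510 * 0.945 = 1427
30–44: 990 * 0.963 = 953
45+: 1930 * 0.92 + 690 * 0.555 = 1776 + 383 = 2159
→ [1280, 1427, 953, 2159]
Total: 5120 → 5819; change = 699; percentage change = 13.7%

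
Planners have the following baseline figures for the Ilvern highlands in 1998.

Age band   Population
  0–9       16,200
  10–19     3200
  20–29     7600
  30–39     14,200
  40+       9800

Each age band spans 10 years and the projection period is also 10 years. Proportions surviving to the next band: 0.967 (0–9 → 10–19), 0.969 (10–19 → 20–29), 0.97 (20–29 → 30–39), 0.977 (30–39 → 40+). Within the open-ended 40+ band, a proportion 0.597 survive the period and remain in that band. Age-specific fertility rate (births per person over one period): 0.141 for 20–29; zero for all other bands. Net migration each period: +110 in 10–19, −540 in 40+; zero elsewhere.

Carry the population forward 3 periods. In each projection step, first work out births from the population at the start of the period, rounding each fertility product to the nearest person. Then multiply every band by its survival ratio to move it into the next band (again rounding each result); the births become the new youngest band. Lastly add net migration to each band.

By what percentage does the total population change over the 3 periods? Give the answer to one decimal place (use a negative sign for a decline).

Numbering the bands 1..5 from youngest to oldest:
[period 1]
Births: 7600 * 0.141 = 1072
Band 2: 16200 * 0.967 = 15665
Band 3: 3200 * 0.969 = 3101
Band 4: 7600 * 0.97 = 7372
Band 5: 14200 * 0.977 + 9800 * 0.597 = 13873 + 5851 = 19724
Net migration: Band 2 + 110 → 15775; Band 5 − 540 → 19184
→ [1072, 15775, 3101, 7372, 19184]
[period 2]
Births: 3101 * 0.141 = 437
Band 2: 1072 * 0.967 = 1037
Band 3: 15775 * 0.969 = 15286
Band 4: 3101 * 0.97 = 3008
Band 5: 7372 * 0.977 + 19184 * 0.597 = 7202 + 11453 = 18655
Net migration: Band 2 + 110 → 1147; Band 5 − 540 → 18115
→ [437, 1147, 15286, 3008, 18115]
[period 3]
Births: 15286 * 0.141 = 2155
Band 2: 437 * 0.967 = 423
Band 3: 1147 * 0.969 = 1111
Band 4: 15286 * 0.97 = 14827
Band 5: 3008 * 0.977 + 18115 * 0.597 = 2939 + 10815 = 13754
Net migration: Band 2 + 110 → 533; Band 5 − 540 → 13214
→ [2155, 533, 1111, 14827, 13214]
Total: 51000 → 31840; change = -19160; percentage change = -37.6%

-37.6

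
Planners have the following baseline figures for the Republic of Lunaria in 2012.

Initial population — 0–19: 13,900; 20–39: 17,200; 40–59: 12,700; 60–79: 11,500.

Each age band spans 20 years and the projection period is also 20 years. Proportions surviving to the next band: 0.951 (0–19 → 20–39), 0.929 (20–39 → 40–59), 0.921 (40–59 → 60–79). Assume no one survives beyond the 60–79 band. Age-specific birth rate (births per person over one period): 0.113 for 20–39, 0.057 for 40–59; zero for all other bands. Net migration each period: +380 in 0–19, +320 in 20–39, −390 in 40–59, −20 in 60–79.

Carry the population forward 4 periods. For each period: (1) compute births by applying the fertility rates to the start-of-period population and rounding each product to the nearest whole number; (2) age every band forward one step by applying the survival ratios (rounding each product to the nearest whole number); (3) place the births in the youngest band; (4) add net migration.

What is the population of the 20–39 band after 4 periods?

1688

Period 1.
Births: 17200 * 0.113 = 1944, 12700 * 0.057 = 724 — total 2668
20–39: 13900 * 0.951 = 13219
40–59: 17200 * 0.929 = 15979
60–79: 12700 * 0.921 = 11697
Net migration: 0–19 + 380 → 3048; 20–39 + 320 → 13539; 40–59 − 390 → 15589; 60–79 − 20 → 11677
→ [3048, 13539, 15589, 11677]
Period 2.
Births: 13539 * 0.113 = 1530, 15589 * 0.057 = 889 — total 2419
20–39: 3048 * 0.951 = 2899
40–59: 13539 * 0.929 = 12578
60–79: 15589 * 0.921 = 14357
Net migration: 0–19 + 380 → 2799; 20–39 + 320 → 3219; 40–59 − 390 → 12188; 60–79 − 20 → 14337
→ [2799, 3219, 12188, 14337]
Period 3.
Births: 3219 * 0.113 = 364, 12188 * 0.057 = 695 — total 1059
20–39: 2799 * 0.951 = 2662
40–59: 3219 * 0.929 = 2990
60–79: 12188 * 0.921 = 11225
Net migration: 0–19 + 380 → 1439; 20–39 + 320 → 2982; 40–59 − 390 → 2600; 60–79 − 20 → 11205
→ [1439, 2982, 2600, 11205]
Period 4.
Births: 2982 * 0.113 = 337, 2600 * 0.057 = 148 — total 485
20–39: 1439 * 0.951 = 1368
40–59: 2982 * 0.929 = 2770
60–79: 2600 * 0.921 = 2395
Net migration: 0–19 + 380 → 865; 20–39 + 320 → 1688; 40–59 − 390 → 2380; 60–79 − 20 → 2375
→ [865, 1688, 2380, 2375]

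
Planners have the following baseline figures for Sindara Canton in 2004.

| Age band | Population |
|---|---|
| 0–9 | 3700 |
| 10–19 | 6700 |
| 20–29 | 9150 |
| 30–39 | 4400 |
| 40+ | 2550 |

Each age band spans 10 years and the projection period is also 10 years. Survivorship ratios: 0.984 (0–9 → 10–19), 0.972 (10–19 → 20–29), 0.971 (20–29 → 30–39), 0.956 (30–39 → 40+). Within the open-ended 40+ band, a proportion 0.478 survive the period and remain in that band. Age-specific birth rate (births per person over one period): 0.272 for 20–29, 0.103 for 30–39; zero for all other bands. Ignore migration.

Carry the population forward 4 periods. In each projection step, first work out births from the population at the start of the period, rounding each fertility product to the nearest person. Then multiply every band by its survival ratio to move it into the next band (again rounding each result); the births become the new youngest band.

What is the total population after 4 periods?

16716

After projecting period 1:
Births: 9150 × 0.272 = 2489 ; 4400 × 0.103 = 453 → total 2942
10–19: 3700 × 0.984 = 3641
20–29: 6700 × 0.972 = 6512
30–39: 9150 × 0.971 = 8885
40+: 4400 × 0.956 + 2550 × 0.478 = 4206 + 1219 = 5425
End of period: [2942, 3641, 6512, 8885, 5425]
After projecting period 2:
Births: 6512 × 0.272 = 1771 ; 8885 × 0.103 = 915 → total 2686
10–19: 2942 × 0.984 = 2895
20–29: 3641 × 0.972 = 3539
30–39: 6512 × 0.971 = 6323
40+: 8885 × 0.956 + 5425 × 0.478 = 8494 + 2593 = 11087
End of period: [2686, 2895, 3539, 6323, 11087]
After projecting period 3:
Births: 3539 × 0.272 = 963 ; 6323 × 0.103 = 651 → total 1614
10–19: 2686 × 0.984 = 2643
20–29: 2895 × 0.972 = 2814
30–39: 3539 × 0.971 = 3436
40+: 6323 × 0.956 + 11087 × 0.478 = 6045 + 5300 = 11345
End of period: [1614, 2643, 2814, 3436, 11345]
After projecting period 4:
Births: 2814 × 0.272 = 765 ; 3436 × 0.103 = 354 → total 1119
10–19: 1614 × 0.984 = 1588
20–29: 2643 × 0.972 = 2569
30–39: 2814 × 0.971 = 2732
40+: 3436 × 0.956 + 11345 × 0.478 = 3285 + 5423 = 8708
End of period: [1119, 1588, 2569, 2732, 8708]
Total after period 4: 1119 + 1588 + 2569 + 2732 + 8708 = 16716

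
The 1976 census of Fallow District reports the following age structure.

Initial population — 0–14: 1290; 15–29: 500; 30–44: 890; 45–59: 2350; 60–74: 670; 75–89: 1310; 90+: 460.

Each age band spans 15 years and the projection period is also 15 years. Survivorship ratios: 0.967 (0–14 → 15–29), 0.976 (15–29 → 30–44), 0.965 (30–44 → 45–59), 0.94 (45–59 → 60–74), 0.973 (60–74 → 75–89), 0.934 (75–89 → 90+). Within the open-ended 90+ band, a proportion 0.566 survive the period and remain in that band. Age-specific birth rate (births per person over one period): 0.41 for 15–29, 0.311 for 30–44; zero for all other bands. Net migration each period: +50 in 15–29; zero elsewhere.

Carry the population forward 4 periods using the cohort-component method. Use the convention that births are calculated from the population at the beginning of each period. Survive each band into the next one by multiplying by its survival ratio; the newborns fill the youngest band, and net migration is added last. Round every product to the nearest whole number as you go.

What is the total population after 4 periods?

6178

After projecting period 1:
Births: 500 * 0.41 = 205, 890 * 0.311 = 277 ⇒ total 482
15–29: 1290 * 0.967 = 1247
30–44: 500 * 0.976 = 488
45–59: 890 * 0.965 = 859
60–74: 2350 * 0.94 = 2209
75–89: 670 * 0.973 = 652
90+: 1310 * 0.934 + 460 * 0.566 = 1224 + 260 = 1484
Net migration: 15–29 + 50 → 1297
Population now: 0–14=482, 15–29=1297, 30–44=488, 45–59=859, 60–74=2209, 75–89=652, 90+=1484
After projecting period 2:
Births: 1297 * 0.41 = 532, 488 * 0.311 = 152 ⇒ total 684
15–29: 482 * 0.967 = 466
30–44: 1297 * 0.976 = 1266
45–59: 488 * 0.965 = 471
60–74: 859 * 0.94 = 807
75–89: 2209 * 0.973 = 2149
90+: 652 * 0.934 + 1484 * 0.566 = 609 + 840 = 1449
Net migration: 15–29 + 50 → 516
Population now: 0–14=684, 15–29=516, 30–44=1266, 45–59=471, 60–74=807, 75–89=2149, 90+=1449
After projecting period 3:
Births: 516 * 0.41 = 212, 1266 * 0.311 = 394 ⇒ total 606
15–29: 684 * 0.967 = 661
30–44: 516 * 0.976 = 504
45–59: 1266 * 0.965 = 1222
60–74: 471 * 0.94 = 443
75–89: 807 * 0.973 = 785
90+: 2149 * 0.934 + 1449 * 0.566 = 2007 + 820 = 2827
Net migration: 15–29 + 50 → 711
Population now: 0–14=606, 15–29=711, 30–44=504, 45–59=1222, 60–74=443, 75–89=785, 90+=2827
After projecting period 4:
Births: 711 * 0.41 = 292, 504 * 0.311 = 157 ⇒ total 449
15–29: 606 * 0.967 = 586
30–44: 711 * 0.976 = 694
45–59: 504 * 0.965 = 486
60–74: 1222 * 0.94 = 1149
75–89: 443 * 0.973 = 431
90+: 785 * 0.934 + 2827 * 0.566 = 733 + 1600 = 2333
Net migration: 15–29 + 50 → 636
Population now: 0–14=449, 15–29=636, 30–44=694, 45–59=486, 60–74=1149, 75–89=431, 90+=2333
Total after period 4: 449 + 636 + 694 + 486 + 1149 + 431 + 2333 = 6178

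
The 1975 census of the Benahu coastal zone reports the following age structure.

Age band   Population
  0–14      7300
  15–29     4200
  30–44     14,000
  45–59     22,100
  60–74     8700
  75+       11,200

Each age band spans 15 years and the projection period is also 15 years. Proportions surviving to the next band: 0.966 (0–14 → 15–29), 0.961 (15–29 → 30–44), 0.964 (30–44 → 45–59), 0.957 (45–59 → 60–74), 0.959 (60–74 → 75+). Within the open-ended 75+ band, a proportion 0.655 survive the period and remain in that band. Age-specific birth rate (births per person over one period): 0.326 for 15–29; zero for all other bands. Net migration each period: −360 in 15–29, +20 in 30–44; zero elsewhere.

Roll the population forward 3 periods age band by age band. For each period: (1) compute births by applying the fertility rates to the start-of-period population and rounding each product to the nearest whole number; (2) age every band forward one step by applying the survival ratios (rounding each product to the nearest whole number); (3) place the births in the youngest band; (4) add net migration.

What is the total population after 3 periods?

45365

Period 1:
Births: 4200 × 0.326 = 1369
15–29: 7300 × 0.966 = 7052
30–44: 4200 × 0.961 = 4036
45–59: 14000 × 0.964 = 13496
60–74: 22100 × 0.957 = 21150
75+: 8700 × 0.959 + 11200 × 0.655 = 8343 + 7336 = 15679
Net migration: 15–29 − 360 → 6692; 30–44 + 20 → 4056
End of period: [1369, 6692, 4056, 13496, 21150, 15679]
Period 2:
Births: 6692 × 0.326 = 2182
15–29: 1369 × 0.966 = 1322
30–44: 6692 × 0.961 = 6431
45–59: 4056 × 0.964 = 3910
60–74: 13496 × 0.957 = 12916
75+: 21150 × 0.959 + 15679 × 0.655 = 20283 + 10270 = 30553
Net migration: 15–29 − 360 → 962; 30–44 + 20 → 6451
End of period: [2182, 962, 6451, 3910, 12916, 30553]
Period 3:
Births: 962 × 0.326 = 314
15–29: 2182 × 0.966 = 2108
30–44: 962 × 0.961 = 924
45–59: 6451 × 0.964 = 6219
60–74: 3910 × 0.957 = 3742
75+: 12916 × 0.959 + 30553 × 0.655 = 12386 + 20012 = 32398
Net migration: 15–29 − 360 → 1748; 30–44 + 20 → 944
End of period: [314, 1748, 944, 6219, 3742, 32398]
Total after period 3: 314 + 1748 + 944 + 6219 + 3742 + 32398 = 45365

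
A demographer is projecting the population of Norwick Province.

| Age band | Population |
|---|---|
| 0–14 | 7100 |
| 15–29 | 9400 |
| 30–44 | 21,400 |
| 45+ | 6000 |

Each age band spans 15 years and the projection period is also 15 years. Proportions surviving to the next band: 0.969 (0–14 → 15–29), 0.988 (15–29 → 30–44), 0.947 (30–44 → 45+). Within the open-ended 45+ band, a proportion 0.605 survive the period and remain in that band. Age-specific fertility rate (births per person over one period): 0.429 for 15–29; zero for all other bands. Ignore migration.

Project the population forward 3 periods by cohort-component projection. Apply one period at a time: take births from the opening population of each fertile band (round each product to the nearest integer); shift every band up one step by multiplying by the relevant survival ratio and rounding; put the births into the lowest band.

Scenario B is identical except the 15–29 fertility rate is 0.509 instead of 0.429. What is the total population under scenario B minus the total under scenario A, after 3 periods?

(Groups numbered youngest = 1 to oldest = 4.)
Period 1.
Births: 9400 × 0.429 = 4033
Group 2: 7100 × 0.969 = 6880
Group 3: 9400 × 0.988 = 9287
Group 4: 21400 × 0.947 + 6000 × 0.605 = 20266 + 3630 = 23896
→ [4033, 6880, 9287, 23896]
Period 2.
Births: 6880 × 0.429 = 2952
Group 2: 4033 × 0.969 = 3908
Group 3: 6880 × 0.988 = 6797
Group 4: 9287 × 0.947 + 23896 × 0.605 = 8795 + 14457 = 23252
→ [2952, 3908, 6797, 23252]
Period 3.
Births: 3908 × 0.429 = 1677
Group 2: 2952 × 0.969 = 2860
Group 3: 3908 × 0.988 = 3861
Group 4: 6797 × 0.947 + 23252 × 0.605 = 6437 + 14067 = 20504
→ [1677, 2860, 3861, 20504]
Scenario A total after 3 periods: 28902
Scenario B projection —
Period 1.
Births: 9400 × 0.509 = 4785
Group 2: 7100 × 0.969 = 6880
Group 3: 9400 × 0.988 = 9287
Group 4: 21400 × 0.947 + 6000 × 0.605 = 20266 + 3630 = 23896
→ [4785, 6880, 9287, 23896]
Period 2.
Births: 6880 × 0.509 = 3502
Group 2: 4785 × 0.969 = 4637
Group 3: 6880 × 0.988 = 6797
Group 4: 9287 × 0.947 + 23896 × 0.605 = 8795 + 14457 = 23252
→ [3502, 4637, 6797, 23252]
Period 3.
Births: 4637 × 0.509 = 2360
Group 2: 3502 × 0.969 = 3393
Group 3: 4637 × 0.988 = 4581
Group 4: 6797 × 0.947 + 23252 × 0.605 = 6437 + 14067 = 20504
→ [2360, 3393, 4581, 20504]
Scenario B total after 3 periods: 30838
Difference B − A = 30838 − 28902 = 1936

1936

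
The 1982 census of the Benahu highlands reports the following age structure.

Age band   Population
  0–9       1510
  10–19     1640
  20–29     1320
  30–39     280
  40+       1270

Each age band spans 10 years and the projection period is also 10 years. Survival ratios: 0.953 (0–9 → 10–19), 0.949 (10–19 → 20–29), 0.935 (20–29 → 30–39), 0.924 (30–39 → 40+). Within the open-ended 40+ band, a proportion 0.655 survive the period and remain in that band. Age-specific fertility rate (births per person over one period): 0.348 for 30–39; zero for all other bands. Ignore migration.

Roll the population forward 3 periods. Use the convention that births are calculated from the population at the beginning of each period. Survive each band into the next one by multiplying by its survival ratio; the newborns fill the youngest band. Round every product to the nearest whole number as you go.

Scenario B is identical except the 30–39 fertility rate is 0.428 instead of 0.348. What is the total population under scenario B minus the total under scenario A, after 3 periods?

232

Period 1.
Births: 280 × 0.348 = 97
10–19: 1510 × 0.953 = 1439
20–29: 1640 × 0.949 = 1556
30–39: 1320 × 0.935 = 1234
40+: 280 × 0.924 + 1270 × 0.655 = 259 + 832 = 1091
Giving 97 / 1439 / 1556 / 1234 / 1091.
Period 2.
Births: 1234 × 0.348 = 429
10–19: 97 × 0.953 = 92
20–29: 1439 × 0.949 = 1366
30–39: 1556 × 0.935 = 1455
40+: 1234 × 0.924 + 1091 × 0.655 = 1140 + 715 = 1855
Giving 429 / 92 / 1366 / 1455 / 1855.
Period 3.
Births: 1455 × 0.348 = 506
10–19: 429 × 0.953 = 409
20–29: 92 × 0.949 = 87
30–39: 1366 × 0.935 = 1277
40+: 1455 × 0.924 + 1855 × 0.655 = 1344 + 1215 = 2559
Giving 506 / 409 / 87 / 1277 / 2559.
Scenario A total after 3 periods: 4838
Scenario B projection —
Period 1.
Births: 280 × 0.428 = 120
10–19: 1510 × 0.953 = 1439
20–29: 1640 × 0.949 = 1556
30–39: 1320 × 0.935 = 1234
40+: 280 × 0.924 + 1270 × 0.655 = 259 + 832 = 1091
Giving 120 / 1439 / 1556 / 1234 / 1091.
Period 2.
Births: 1234 × 0.428 = 528
10–19: 120 × 0.953 = 114
20–29: 1439 × 0.949 = 1366
30–39: 1556 × 0.935 = 1455
40+: 1234 × 0.924 + 1091 × 0.655 = 1140 + 715 = 1855
Giving 528 / 114 / 1366 / 1455 / 1855.
Period 3.
Births: 1455 × 0.428 = 623
10–19: 528 × 0.953 = 503
20–29: 114 × 0.949 = 108
30–39: 1366 × 0.935 = 1277
40+: 1455 × 0.924 + 1855 × 0.655 = 1344 + 1215 = 2559
Giving 623 / 503 / 108 / 1277 / 2559.
Scenario B total after 3 periods: 5070
Difference B − A = 5070 − 4838 = 232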